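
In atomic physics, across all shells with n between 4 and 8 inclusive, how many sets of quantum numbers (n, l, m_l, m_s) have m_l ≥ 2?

Count contributing orbitals for each principal shell:
n=4 → 3; n=5 → 6; n=6 → 10; n=7 → 15; n=8 → 21.
Orbitals: 3 + 6 + 10 + 15 + 21 = 55. Including both spin states (m_s = ±1/2) gives 2 × 55 = 110 states.

110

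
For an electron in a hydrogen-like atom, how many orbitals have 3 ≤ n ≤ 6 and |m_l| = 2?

20

Per-shell orbital counts meeting the constraint:
n=3 → 2; n=4 → 4; n=5 → 6; n=6 → 8.
Total orbitals: 2 + 4 + 6 + 8 = 20.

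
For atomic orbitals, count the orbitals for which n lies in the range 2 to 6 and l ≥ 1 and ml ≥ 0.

For each n in the range, tally the orbitals obeying l ≥ 1 and ml ≥ 0:
n=2 → 2; n=3 → 5; n=4 → 9; n=5 → 14; n=6 → 20.
Total orbitals: 2 + 5 + 9 + 14 + 20 = 50.

50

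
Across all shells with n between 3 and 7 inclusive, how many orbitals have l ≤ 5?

122

Go shell by shell, enumerating (l, ml) with l ≤ 5:
n=3 → 9; n=4 → 16; n=5 → 25; n=6 → 36; n=7 → 36.
Total orbitals: 9 + 16 + 25 + 36 + 36 = 122.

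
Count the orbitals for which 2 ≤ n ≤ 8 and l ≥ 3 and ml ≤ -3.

35

Work shell by shell — for each n, count the (l, ml) pairs that satisfy l ≥ 3 and ml ≤ -3:
n=4 → 1; n=5 → 3; n=6 → 6; n=7 → 10; n=8 → 15.
Total orbitals: 1 + 3 + 6 + 10 + 15 = 35.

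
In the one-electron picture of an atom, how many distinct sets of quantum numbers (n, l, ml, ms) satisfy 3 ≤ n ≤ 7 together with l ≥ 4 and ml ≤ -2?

44

Treat each shell separately and count matching orbitals:
n=5 → 3; n=6 → 7; n=7 → 12.
Orbitals: 3 + 7 + 12 = 22. Including both spin states (ms = ±1/2) gives 2 × 22 = 44 states.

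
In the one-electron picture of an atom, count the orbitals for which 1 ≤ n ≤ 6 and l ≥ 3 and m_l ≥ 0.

Treat each shell separately and count matching orbitals:
n=4 → 4; n=5 → 9; n=6 → 15.
Total orbitals: 4 + 9 + 15 = 28.

28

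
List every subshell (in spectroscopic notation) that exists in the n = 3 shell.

For n = 3, l runs from 0 to 2. In spectroscopic notation l = 0,1,2,… ↔ s,p,d,f,g,h,i, so the subshells are 3s, 3p, 3d.

3s, 3p, 3d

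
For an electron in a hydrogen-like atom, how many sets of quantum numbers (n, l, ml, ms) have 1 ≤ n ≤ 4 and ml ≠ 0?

For each n in the range, tally the orbitals obeying ml ≠ 0:
n=2 → 2; n=3 → 6; n=4 → 12.
Orbitals: 2 + 6 + 12 = 20. Including both spin states (ms = ±1/2) gives 2 × 20 = 40 states.

40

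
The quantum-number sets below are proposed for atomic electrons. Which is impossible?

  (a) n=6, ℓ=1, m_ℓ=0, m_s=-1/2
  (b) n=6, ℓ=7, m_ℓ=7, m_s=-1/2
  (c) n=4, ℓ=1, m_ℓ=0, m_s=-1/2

(b) has ℓ = 7 ≥ n = 6, violating 0 ≤ ℓ ≤ n−1.
The remaining sets (a), (c) satisfy all four rules.

(b)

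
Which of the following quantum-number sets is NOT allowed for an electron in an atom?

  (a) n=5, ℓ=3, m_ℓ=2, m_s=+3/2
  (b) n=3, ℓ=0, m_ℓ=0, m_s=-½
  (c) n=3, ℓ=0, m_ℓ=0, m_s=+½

(a) has m_s = +3/2, but an electron's spin must be ±1/2.
The remaining sets (b), (c) satisfy all four rules.

(a)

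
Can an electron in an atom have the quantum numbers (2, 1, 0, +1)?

The spin quantum number for an electron can only be m_s = +1/2 or −1/2; m_s = +1 is not one of those.

No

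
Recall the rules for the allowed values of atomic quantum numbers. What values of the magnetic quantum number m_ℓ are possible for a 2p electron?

-1, 0, 1

The 2p subshell has ℓ = 1, and m_ℓ takes every integer from −ℓ to +ℓ. With ℓ = 1 that gives the 3 values -1, 0, 1.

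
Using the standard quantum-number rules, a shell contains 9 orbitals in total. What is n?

n = 3

n² = 9 ⇒ n = 3.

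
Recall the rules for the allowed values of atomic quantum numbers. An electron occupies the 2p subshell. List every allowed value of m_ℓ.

-1, 0, 1

The 2p subshell has ℓ = 1, and m_ℓ takes every integer from −ℓ to +ℓ. With ℓ = 1 that gives the 3 values -1, 0, 1.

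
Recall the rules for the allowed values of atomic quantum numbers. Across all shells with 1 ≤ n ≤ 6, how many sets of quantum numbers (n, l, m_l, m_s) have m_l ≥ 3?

20

Count contributing orbitals for each principal shell:
n=4 → 1; n=5 → 3; n=6 → 6.
Orbitals: 1 + 3 + 6 = 10. Including both spin states (m_s = ±1/2) gives 2 × 10 = 20 states.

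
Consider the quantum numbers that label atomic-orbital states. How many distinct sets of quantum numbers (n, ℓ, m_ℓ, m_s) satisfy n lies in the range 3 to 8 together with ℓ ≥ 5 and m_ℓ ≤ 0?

Go shell by shell, enumerating (ℓ, m_ℓ) with ℓ ≥ 5 and m_ℓ ≤ 0:
n=6 → 6; n=7 → 13; n=8 → 21.
Orbitals: 6 + 13 + 21 = 40. Including both spin states (m_s = ±1/2) gives 2 × 40 = 80 states.

80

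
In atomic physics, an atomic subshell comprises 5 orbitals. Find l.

2l+1 = 5 gives l = 2.

l = 2 (d)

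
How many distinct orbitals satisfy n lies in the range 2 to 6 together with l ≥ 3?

50

For each n in the range, tally the orbitals obeying l ≥ 3:
n=4 → 7; n=5 → 16; n=6 → 27.
Total orbitals: 7 + 16 + 27 = 50.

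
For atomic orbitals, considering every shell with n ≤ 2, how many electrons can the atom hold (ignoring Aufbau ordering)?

Total orbitals = 1² + 2² = 5. Doubling for spin gives 10 electrons.

10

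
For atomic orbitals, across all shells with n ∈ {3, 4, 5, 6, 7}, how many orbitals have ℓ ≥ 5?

Go shell by shell, enumerating (ℓ, m_ℓ) with ℓ ≥ 5:
n=6 → 11; n=7 → 24.
Total orbitals: 11 + 24 = 35.

35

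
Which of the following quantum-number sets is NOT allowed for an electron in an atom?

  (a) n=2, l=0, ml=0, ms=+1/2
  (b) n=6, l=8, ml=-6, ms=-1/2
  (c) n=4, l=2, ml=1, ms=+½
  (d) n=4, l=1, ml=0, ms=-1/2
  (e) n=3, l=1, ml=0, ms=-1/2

(b)

(b) has l = 8 ≥ n = 6, violating 0 ≤ l ≤ n−1.
The remaining sets (a), (c), (d), (e) satisfy all four rules.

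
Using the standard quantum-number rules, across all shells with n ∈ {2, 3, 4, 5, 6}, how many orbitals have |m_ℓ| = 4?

6

Count contributing orbitals for each principal shell:
n=5 → 2; n=6 → 4.
Total orbitals: 2 + 4 = 6.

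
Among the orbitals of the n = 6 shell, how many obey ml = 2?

4

Go through l = 0, …, 5 (the values permitted for n = 6).
The (l, ml) pairs meeting ml = 2 give: l=2 → 1; l=3 → 1; l=4 → 1; l=5 → 1.
Total orbitals: 1 + 1 + 1 + 1 = 4.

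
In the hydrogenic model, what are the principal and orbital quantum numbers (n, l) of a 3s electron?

The leading integer gives n = 3; the letter 's' means l = 0.

n = 3, l = 0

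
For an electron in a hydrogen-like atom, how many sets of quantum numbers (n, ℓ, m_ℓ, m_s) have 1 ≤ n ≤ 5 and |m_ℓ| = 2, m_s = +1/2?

12

Per-shell orbital counts meeting the constraint:
n=3 → 2; n=4 → 4; n=5 → 6.
Orbitals: 2 + 4 + 6 = 12. With m_s fixed to +1/2 there is one state per orbital, so 12 states.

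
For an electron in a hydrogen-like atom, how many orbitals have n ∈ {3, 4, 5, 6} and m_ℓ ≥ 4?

Work shell by shell — for each n, count the (ℓ, m_ℓ) pairs that satisfy m_ℓ ≥ 4:
n=5 → 1; n=6 → 3.
Total orbitals: 1 + 3 = 4.

4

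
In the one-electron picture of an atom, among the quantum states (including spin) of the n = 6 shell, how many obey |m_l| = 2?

Go through l = 0, …, 5 (the values permitted for n = 6).
The (l, m_l) pairs meeting |m_l| = 2 give: l=2 → 2; l=3 → 2; l=4 → 2; l=5 → 2.
Orbitals: 2 + 2 + 2 + 2 = 8. Each orbital carries two spin states, so 8 × 2 = 16 states.

16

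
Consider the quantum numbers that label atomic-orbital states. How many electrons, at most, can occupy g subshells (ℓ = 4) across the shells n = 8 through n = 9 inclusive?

36

A g subshell (ℓ = 4) exists for every n ≥ 5, so shells n = 8, 9 each contribute one — 2 subshells.
Since each g subshell holds 2(2·4+1) = 18 electrons, the total is 2 × 18 = 36.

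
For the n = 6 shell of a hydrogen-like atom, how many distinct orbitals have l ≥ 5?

The n = 6 shell has l = 0 through 5; check each.
Per l-value: l=5 → 11.
Total orbitals: 11.

11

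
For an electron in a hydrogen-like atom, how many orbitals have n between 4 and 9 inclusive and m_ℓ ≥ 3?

56

Go shell by shell, enumerating (ℓ, m_ℓ) with m_ℓ ≥ 3:
n=4 → 1; n=5 → 3; n=6 → 6; n=7 → 10; n=8 → 15; n=9 → 21.
Total orbitals: 1 + 3 + 6 + 10 + 15 + 21 = 56.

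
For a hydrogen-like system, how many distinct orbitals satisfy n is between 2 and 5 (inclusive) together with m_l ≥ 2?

10

Go shell by shell, enumerating (l, m_l) with m_l ≥ 2:
n=3 → 1; n=4 → 3; n=5 → 6.
Total orbitals: 1 + 3 + 6 = 10.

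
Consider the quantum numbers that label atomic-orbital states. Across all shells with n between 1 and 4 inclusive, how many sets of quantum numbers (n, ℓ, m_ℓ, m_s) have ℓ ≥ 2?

For each n in the range, tally the orbitals obeying ℓ ≥ 2:
n=3 → 5; n=4 → 12.
Orbitals: 5 + 12 = 17. Including both spin states (m_s = ±1/2) gives 2 × 17 = 34 states.

34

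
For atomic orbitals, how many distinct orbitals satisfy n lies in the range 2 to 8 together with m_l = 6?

Go shell by shell, enumerating (l, m_l) with m_l = 6:
n=7 → 1; n=8 → 2.
Total orbitals: 1 + 2 = 3.

3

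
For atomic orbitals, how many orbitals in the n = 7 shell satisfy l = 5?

11

For n = 7, l ranges over 0 … 6.
Contributions: l=5 → 11.
Total orbitals: 11.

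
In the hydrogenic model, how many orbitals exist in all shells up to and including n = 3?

14

Total orbitals = 1² + 2² + 3² = 14.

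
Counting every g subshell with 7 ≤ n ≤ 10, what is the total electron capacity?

A g subshell (l = 4) exists for every n ≥ 5, so shells n = 7, 8, 9, 10 each contribute one — 4 subshells.
Since each g subshell holds 2(2·4+1) = 18 electrons, the total is 4 × 18 = 72.

72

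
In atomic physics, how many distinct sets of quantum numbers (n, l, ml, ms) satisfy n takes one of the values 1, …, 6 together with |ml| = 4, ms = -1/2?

Work shell by shell — for each n, count the (l, ml) pairs that satisfy |ml| = 4:
n=5 → 2; n=6 → 4.
Orbitals: 2 + 4 = 6. With ms fixed to -1/2 there is one state per orbital, so 6 states.

6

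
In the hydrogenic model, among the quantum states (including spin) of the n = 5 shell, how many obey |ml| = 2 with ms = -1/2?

6

Orbitals with |ml| = 2, by l: l=2 → 2; l=3 → 2; l=4 → 2.
Orbitals: 2 + 2 + 2 = 6. With ms fixed to a single value there is one state per orbital, giving 6 states.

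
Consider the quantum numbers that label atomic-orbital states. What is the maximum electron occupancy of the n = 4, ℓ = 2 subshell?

A subshell with ℓ = 2 has 2ℓ+1 = 5 orbitals, each holding 2 electrons (spin ±1/2), so 5 × 2 = 10.

10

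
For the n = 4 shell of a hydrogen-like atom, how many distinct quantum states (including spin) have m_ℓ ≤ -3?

2

With n = 4 the allowed ℓ are 0, 1, …, 3.
The (ℓ, m_ℓ) pairs meeting m_ℓ ≤ -3 give: ℓ=3 → 1.
Orbitals: 1. Each orbital carries two spin states, so 1 × 2 = 2 states.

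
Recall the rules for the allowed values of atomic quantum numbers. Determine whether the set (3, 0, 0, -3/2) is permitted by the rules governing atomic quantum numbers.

Not allowed

The spin quantum number for an electron can only be ms = +1/2 or −1/2; ms = -3/2 is not one of those.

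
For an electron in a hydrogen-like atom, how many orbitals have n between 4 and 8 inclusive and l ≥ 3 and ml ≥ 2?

50

Go shell by shell, enumerating (l, ml) with l ≥ 3 and ml ≥ 2:
n=4 → 2; n=5 → 5; n=6 → 9; n=7 → 14; n=8 → 20.
Total orbitals: 2 + 5 + 9 + 14 + 20 = 50.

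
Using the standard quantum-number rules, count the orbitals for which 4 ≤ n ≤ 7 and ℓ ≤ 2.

36

Treat each shell separately and count matching orbitals:
n=4 → 9; n=5 → 9; n=6 → 9; n=7 → 9.
Total orbitals: 9 + 9 + 9 + 9 = 36.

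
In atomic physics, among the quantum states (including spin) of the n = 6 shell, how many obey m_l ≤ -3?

For n = 6, l ranges over 0 … 5.
Orbitals with m_l ≤ -3, by l: l=3 → 1; l=4 → 2; l=5 → 3.
Orbitals: 1 + 2 + 3 = 6. Each orbital carries two spin states, so 6 × 2 = 12 states.

12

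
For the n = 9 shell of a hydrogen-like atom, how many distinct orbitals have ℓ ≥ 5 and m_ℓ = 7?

With n = 9 the allowed ℓ are 0, 1, …, 8.
Orbitals with ℓ ≥ 5 and m_ℓ = 7, by ℓ: ℓ=7 → 1; ℓ=8 → 1.
Total orbitals: 1 + 1 = 2.

2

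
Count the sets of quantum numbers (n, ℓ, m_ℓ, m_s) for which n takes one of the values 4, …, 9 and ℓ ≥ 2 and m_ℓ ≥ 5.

40

Per-shell orbital counts meeting the constraint:
n=6 → 1; n=7 → 3; n=8 → 6; n=9 → 10.
Orbitals: 1 + 3 + 6 + 10 = 20. Including both spin states (m_s = ±1/2) gives 2 × 20 = 40 states.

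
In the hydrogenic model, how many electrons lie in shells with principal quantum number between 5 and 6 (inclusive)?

122

Shell n has n² orbitals: 5²=25 + 6²=36 = 61 orbitals.
Two spin states per orbital: 2 × 61 = 122 electrons.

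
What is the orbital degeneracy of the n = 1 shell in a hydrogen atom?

The n = 1 shell contains n² = 1² = 1 orbital.

1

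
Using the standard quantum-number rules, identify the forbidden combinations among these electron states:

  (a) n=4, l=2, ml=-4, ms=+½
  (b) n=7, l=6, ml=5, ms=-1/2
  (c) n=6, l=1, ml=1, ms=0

(a) and (c)

(a) has |ml| = 4 > l = 2, violating −l ≤ ml ≤ l.
(c) has ms = 0, but an electron's spin must be ±1/2.
The remaining set (b) satisfies all four rules.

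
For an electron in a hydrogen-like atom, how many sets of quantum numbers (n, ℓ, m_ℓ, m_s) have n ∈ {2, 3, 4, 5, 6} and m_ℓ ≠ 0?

Go shell by shell, enumerating (ℓ, m_ℓ) with m_ℓ ≠ 0:
n=2 → 2; n=3 → 6; n=4 → 12; n=5 → 20; n=6 → 30.
Orbitals: 2 + 6 + 12 + 20 + 30 = 70. Including both spin states (m_s = ±1/2) gives 2 × 70 = 140 states.

140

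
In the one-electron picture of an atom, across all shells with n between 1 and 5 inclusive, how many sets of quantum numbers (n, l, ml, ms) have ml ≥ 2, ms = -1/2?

Count contributing orbitals for each principal shell:
n=3 → 1; n=4 → 3; n=5 → 6.
Orbitals: 1 + 3 + 6 = 10. With ms fixed to -1/2 there is one state per orbital, so 10 states.

10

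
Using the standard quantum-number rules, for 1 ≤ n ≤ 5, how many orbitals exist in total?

Total orbitals = 1² + 2² + 3² + 4² + 5² = 55.

55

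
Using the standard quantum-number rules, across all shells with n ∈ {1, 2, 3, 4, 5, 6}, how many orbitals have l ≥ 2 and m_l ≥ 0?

Go shell by shell, enumerating (l, m_l) with l ≥ 2 and m_l ≥ 0:
n=3 → 3; n=4 → 7; n=5 → 12; n=6 → 18.
Total orbitals: 3 + 7 + 12 + 18 = 40.

40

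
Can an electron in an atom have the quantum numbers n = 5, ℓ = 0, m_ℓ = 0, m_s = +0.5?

n = 5 is a positive integer. ℓ = 0 satisfies 0 ≤ ℓ ≤ n−1 = 4. m_ℓ = 0 lies in the range −ℓ … +ℓ (here 0). m_s = +1/2 is one of ±1/2.
All four constraints are satisfied.

Valid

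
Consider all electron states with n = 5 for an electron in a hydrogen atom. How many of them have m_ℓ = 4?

With n = 5 the allowed ℓ are 0, 1, …, 4.
The (ℓ, m_ℓ) pairs meeting m_ℓ = 4 give: ℓ=4 → 1.
Orbitals: 1. Each orbital carries two spin states, so 1 × 2 = 2 states.

2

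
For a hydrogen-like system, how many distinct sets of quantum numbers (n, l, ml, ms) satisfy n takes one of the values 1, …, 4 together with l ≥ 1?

Work shell by shell — for each n, count the (l, ml) pairs that satisfy l ≥ 1:
n=2 → 3; n=3 → 8; n=4 → 15.
Orbitals: 3 + 8 + 15 = 26. Including both spin states (ms = ±1/2) gives 2 × 26 = 52 states.

52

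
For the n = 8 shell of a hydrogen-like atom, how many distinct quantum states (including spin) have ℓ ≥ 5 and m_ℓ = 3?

6

The n = 8 shell has ℓ = 0 through 7; check each.
Per ℓ-value: ℓ=5 → 1; ℓ=6 → 1; ℓ=7 → 1.
Orbitals: 1 + 1 + 1 = 3. Each orbital carries two spin states, so 3 × 2 = 6 states.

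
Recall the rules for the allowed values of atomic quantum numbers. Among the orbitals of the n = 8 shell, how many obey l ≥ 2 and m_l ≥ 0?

33

Go through l = 0, …, 7 (the values permitted for n = 8).
Contributions: l=2 → 3; l=3 → 4; l=4 → 5; l=5 → 6; l=6 → 7; l=7 → 8.
Total orbitals: 3 + 4 + 5 + 6 + 7 + 8 = 33.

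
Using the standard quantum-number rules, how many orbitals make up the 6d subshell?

5

A subshell has 2l+1 orbitals; with l = 2, that's 5.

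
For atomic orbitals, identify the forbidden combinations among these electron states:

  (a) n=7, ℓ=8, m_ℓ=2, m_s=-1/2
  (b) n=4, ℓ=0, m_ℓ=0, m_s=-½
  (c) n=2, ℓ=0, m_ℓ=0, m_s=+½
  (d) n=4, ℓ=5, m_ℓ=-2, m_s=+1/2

(a) and (d)

(a) has ℓ = 8 ≥ n = 7, violating 0 ≤ ℓ ≤ n−1.
(d) has ℓ = 5 ≥ n = 4, violating 0 ≤ ℓ ≤ n−1.
The remaining sets (b), (c) satisfy all four rules.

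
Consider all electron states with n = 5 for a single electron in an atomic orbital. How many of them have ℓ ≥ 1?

48

The n = 5 shell has ℓ = 0 through 4; check each.
Per ℓ-value: ℓ=1 → 3; ℓ=2 → 5; ℓ=3 → 7; ℓ=4 → 9.
Orbitals: 3 + 5 + 7 + 9 = 24. Each orbital carries two spin states, so 24 × 2 = 48 states.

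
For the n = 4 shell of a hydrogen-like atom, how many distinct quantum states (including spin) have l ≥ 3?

The n = 4 shell has l = 0 through 3; check each.
Contributions: l=3 → 7.
Orbitals: 7. Each orbital carries two spin states, so 7 × 2 = 14 states.

14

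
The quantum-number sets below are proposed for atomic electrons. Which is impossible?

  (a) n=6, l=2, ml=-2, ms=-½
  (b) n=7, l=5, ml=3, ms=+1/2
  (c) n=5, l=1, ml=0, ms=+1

(c) has ms = +1, but an electron's spin must be ±1/2.
The remaining sets (a), (b) satisfy all four rules.

(c)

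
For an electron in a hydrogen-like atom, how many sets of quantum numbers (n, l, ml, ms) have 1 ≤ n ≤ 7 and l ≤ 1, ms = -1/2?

For each n in the range, tally the orbitals obeying l ≤ 1:
n=1 → 1; n=2 → 4; n=3 → 4; n=4 → 4; n=5 → 4; n=6 → 4; n=7 → 4.
Orbitals: 1 + 4 + 4 + 4 + 4 + 4 + 4 = 25. With ms fixed to -1/2 there is one state per orbital, so 25 states.

25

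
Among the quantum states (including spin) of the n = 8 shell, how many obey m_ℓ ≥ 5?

The (ℓ, m_ℓ) pairs meeting m_ℓ ≥ 5 give: ℓ=5 → 1; ℓ=6 → 2; ℓ=7 → 3.
Orbitals: 1 + 2 + 3 = 6. Each orbital carries two spin states, so 6 × 2 = 12 states.

12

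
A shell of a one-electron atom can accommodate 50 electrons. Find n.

2n² = 50 ⇒ n² = 25 ⇒ n = 5.

n = 5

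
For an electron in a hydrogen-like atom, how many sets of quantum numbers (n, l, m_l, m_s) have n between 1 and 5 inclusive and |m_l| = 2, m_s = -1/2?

12

Per-shell orbital counts meeting the constraint:
n=3 → 2; n=4 → 4; n=5 → 6.
Orbitals: 2 + 4 + 6 = 12. With m_s fixed to -1/2 there is one state per orbital, so 12 states.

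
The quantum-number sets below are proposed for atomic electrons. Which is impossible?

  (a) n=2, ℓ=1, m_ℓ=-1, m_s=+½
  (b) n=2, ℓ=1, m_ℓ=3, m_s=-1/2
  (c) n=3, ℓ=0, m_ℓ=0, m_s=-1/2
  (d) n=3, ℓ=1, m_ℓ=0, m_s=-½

(b)

(b) has |m_ℓ| = 3 > ℓ = 1, violating −ℓ ≤ m_ℓ ≤ ℓ.
The remaining sets (a), (c), (d) satisfy all four rules.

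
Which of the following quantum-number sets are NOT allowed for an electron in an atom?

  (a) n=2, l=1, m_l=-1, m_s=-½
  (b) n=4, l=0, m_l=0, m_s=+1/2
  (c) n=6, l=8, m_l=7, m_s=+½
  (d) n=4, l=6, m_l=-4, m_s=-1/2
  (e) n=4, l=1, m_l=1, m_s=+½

(c) and (d)

(c) has l = 8 ≥ n = 6, violating 0 ≤ l ≤ n−1.
(d) has l = 6 ≥ n = 4, violating 0 ≤ l ≤ n−1.
The remaining sets (a), (b), (e) satisfy all four rules.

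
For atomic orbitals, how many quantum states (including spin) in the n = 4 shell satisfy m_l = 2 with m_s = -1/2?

The n = 4 shell has l = 0 through 3; check each.
Contributions: l=2 → 1; l=3 → 1.
Orbitals: 1 + 1 = 2. With m_s fixed to a single value there is one state per orbital, giving 2 states.

2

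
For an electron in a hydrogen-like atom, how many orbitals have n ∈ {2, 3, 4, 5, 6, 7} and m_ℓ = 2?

Work shell by shell — for each n, count the (ℓ, m_ℓ) pairs that satisfy m_ℓ = 2:
n=3 → 1; n=4 → 2; n=5 → 3; n=6 → 4; n=7 → 5.
Total orbitals: 1 + 2 + 3 + 4 + 5 = 15.

15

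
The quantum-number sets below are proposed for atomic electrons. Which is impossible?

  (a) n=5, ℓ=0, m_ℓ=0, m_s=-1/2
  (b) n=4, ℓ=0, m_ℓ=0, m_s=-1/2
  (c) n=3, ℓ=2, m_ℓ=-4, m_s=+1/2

(c)

(c) has |m_ℓ| = 4 > ℓ = 2, violating −ℓ ≤ m_ℓ ≤ ℓ.
The remaining sets (a), (b) satisfy all four rules.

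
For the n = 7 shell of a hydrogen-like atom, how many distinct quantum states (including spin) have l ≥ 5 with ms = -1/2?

24

The n = 7 shell has l = 0 through 6; check each.
Contributions: l=5 → 11; l=6 → 13.
Orbitals: 11 + 13 = 24. With ms fixed to a single value there is one state per orbital, giving 24 states.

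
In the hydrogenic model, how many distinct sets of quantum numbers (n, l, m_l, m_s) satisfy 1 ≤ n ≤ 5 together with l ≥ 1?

100

Treat each shell separately and count matching orbitals:
n=2 → 3; n=3 → 8; n=4 → 15; n=5 → 24.
Orbitals: 3 + 8 + 15 + 24 = 50. Including both spin states (m_s = ±1/2) gives 2 × 50 = 100 states.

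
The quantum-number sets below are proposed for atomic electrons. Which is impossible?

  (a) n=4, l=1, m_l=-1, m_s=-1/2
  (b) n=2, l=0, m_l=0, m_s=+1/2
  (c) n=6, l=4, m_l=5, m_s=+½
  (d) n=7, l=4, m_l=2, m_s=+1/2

(c)

(c) has |m_l| = 5 > l = 4, violating −l ≤ m_l ≤ l.
The remaining sets (a), (b), (d) satisfy all four rules.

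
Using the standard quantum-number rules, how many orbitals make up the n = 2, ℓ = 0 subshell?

A subshell has 2ℓ+1 orbitals; with ℓ = 0, that's 1.

1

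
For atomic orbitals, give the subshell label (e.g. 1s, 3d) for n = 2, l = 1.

2p

l = 1 corresponds to the letter 'p', so the subshell is 2p.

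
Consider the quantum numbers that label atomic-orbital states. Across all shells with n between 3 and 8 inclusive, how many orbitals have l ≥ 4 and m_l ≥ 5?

Go shell by shell, enumerating (l, m_l) with l ≥ 4 and m_l ≥ 5:
n=6 → 1; n=7 → 3; n=8 → 6.
Total orbitals: 1 + 3 + 6 = 10.

10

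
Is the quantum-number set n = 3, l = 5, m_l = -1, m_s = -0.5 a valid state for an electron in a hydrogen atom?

The orbital quantum number must satisfy 0 ≤ l ≤ n−1. With n = 3 the allowed l values are 0, 1, 2, so l = 5 is out of range.

Not allowed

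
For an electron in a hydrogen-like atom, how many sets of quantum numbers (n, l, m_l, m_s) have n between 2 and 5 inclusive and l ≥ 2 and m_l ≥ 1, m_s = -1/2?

Count contributing orbitals for each principal shell:
n=3 → 2; n=4 → 5; n=5 → 9.
Orbitals: 2 + 5 + 9 = 16. With m_s fixed to -1/2 there is one state per orbital, so 16 states.

16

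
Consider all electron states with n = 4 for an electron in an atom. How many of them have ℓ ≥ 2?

The n = 4 shell has ℓ = 0 through 3; check each.
Per ℓ-value: ℓ=2 → 5; ℓ=3 → 7.
Orbitals: 5 + 7 = 12. Each orbital carries two spin states, so 12 × 2 = 24 states.

24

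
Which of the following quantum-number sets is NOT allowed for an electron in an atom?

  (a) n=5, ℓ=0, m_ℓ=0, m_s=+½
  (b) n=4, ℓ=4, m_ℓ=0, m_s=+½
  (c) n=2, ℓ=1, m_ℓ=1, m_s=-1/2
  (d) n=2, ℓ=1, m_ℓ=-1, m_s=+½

(b) has ℓ = 4 ≥ n = 4, violating 0 ≤ ℓ ≤ n−1.
The remaining sets (a), (c), (d) satisfy all four rules.

(b)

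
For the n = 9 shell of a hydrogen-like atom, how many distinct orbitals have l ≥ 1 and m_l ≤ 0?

Per l-value: l=1 → 2; l=2 → 3; l=3 → 4; l=4 → 5; l=5 → 6; l=6 → 7; l=7 → 8; l=8 → 9.
Total orbitals: 2 + 3 + 4 + 5 + 6 + 7 + 8 + 9 = 44.

44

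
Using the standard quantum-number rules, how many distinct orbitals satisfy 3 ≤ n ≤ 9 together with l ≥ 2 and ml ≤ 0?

Go shell by shell, enumerating (l, ml) with l ≥ 2 and ml ≤ 0:
n=3 → 3; n=4 → 7; n=5 → 12; n=6 → 18; n=7 → 25; n=8 → 33; n=9 → 42.
Total orbitals: 3 + 7 + 12 + 18 + 25 + 33 + 42 = 140.

140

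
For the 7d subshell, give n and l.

n = 7, l = 2

The leading integer gives n = 7; the letter 'd' means l = 2.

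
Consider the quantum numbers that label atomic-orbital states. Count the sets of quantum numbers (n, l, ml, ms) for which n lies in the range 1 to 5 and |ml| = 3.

12

Count contributing orbitals for each principal shell:
n=4 → 2; n=5 → 4.
Orbitals: 2 + 4 = 6. Including both spin states (ms = ±1/2) gives 2 × 6 = 12 states.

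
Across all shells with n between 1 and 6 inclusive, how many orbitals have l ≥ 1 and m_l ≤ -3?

Count contributing orbitals for each principal shell:
n=4 → 1; n=5 → 3; n=6 → 6.
Total orbitals: 1 + 3 + 6 = 10.

10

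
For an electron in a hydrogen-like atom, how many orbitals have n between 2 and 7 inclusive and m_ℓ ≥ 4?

Per-shell orbital counts meeting the constraint:
n=5 → 1; n=6 → 3; n=7 → 6.
Total orbitals: 1 + 3 + 6 = 10.

10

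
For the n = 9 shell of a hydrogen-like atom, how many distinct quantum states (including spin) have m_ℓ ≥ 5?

Go through ℓ = 0, …, 8 (the values permitted for n = 9).
The (ℓ, m_ℓ) pairs meeting m_ℓ ≥ 5 give: ℓ=5 → 1; ℓ=6 → 2; ℓ=7 → 3; ℓ=8 → 4.
Orbitals: 1 + 2 + 3 + 4 = 10. Each orbital carries two spin states, so 10 × 2 = 20 states.

20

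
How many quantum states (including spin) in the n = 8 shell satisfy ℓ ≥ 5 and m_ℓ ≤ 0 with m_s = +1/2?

The n = 8 shell has ℓ = 0 through 7; check each.
The (ℓ, m_ℓ) pairs meeting ℓ ≥ 5 and m_ℓ ≤ 0 give: ℓ=5 → 6; ℓ=6 → 7; ℓ=7 → 8.
Orbitals: 6 + 7 + 8 = 21. With m_s fixed to a single value there is one state per orbital, giving 21 states.

21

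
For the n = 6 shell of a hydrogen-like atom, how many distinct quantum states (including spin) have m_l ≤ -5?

Go through l = 0, …, 5 (the values permitted for n = 6).
Contributions: l=5 → 1.
Orbitals: 1. Each orbital carries two spin states, so 1 × 2 = 2 states.

2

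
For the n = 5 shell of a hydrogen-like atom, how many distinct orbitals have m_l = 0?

5

Go through l = 0, …, 4 (the values permitted for n = 5).
Per l-value: l=0 → 1; l=1 → 1; l=2 → 1; l=3 → 1; l=4 → 1.
Total orbitals: 1 + 1 + 1 + 1 + 1 = 5.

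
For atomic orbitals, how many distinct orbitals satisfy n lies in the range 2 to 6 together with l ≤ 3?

Go shell by shell, enumerating (l, ml) with l ≤ 3:
n=2 → 4; n=3 → 9; n=4 → 16; n=5 → 16; n=6 → 16.
Total orbitals: 4 + 9 + 16 + 16 + 16 = 61.

61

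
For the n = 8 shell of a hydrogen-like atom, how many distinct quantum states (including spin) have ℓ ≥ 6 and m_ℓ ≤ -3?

18

With n = 8 the allowed ℓ are 0, 1, …, 7.
Contributions: ℓ=6 → 4; ℓ=7 → 5.
Orbitals: 4 + 5 = 9. Each orbital carries two spin states, so 9 × 2 = 18 states.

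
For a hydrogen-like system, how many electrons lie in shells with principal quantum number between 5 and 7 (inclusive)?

220

Shell n has n² orbitals: 5²=25 + 6²=36 + 7²=49 = 110 orbitals.
Two spin states per orbital: 2 × 110 = 220 electrons.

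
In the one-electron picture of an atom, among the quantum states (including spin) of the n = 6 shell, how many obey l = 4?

The n = 6 shell has l = 0 through 5; check each.
Per l-value: l=4 → 9.
Orbitals: 9. Each orbital carries two spin states, so 9 × 2 = 18 states.

18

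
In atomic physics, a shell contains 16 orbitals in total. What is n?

n² = 16 ⇒ n = 4.

n = 4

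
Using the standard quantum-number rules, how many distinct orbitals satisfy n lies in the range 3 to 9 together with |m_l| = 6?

Treat each shell separately and count matching orbitals:
n=7 → 2; n=8 → 4; n=9 → 6.
Total orbitals: 2 + 4 + 6 = 12.

12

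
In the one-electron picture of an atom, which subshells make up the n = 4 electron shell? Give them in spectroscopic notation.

For n = 4, l runs from 0 to 3. In spectroscopic notation l = 0,1,2,… ↔ s,p,d,f,g,h,i, so the subshells are 4s, 4p, 4d, 4f.

4s, 4p, 4d, 4f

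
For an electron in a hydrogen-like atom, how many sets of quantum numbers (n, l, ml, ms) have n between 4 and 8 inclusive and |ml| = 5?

24

Per-shell orbital counts meeting the constraint:
n=6 → 2; n=7 → 4; n=8 → 6.
Orbitals: 2 + 4 + 6 = 12. Including both spin states (ms = ±1/2) gives 2 × 12 = 24 states.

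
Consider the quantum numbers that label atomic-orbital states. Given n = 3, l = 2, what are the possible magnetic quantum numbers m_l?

m_l takes every integer from −l to +l. With l = 2 that gives the 5 values -2, -1, 0, 1, 2.

-2, -1, 0, 1, 2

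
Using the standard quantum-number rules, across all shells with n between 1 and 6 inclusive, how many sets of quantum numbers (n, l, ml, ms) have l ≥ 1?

170

For each n in the range, tally the orbitals obeying l ≥ 1:
n=2 → 3; n=3 → 8; n=4 → 15; n=5 → 24; n=6 → 35.
Orbitals: 3 + 8 + 15 + 24 + 35 = 85. Including both spin states (ms = ±1/2) gives 2 × 85 = 170 states.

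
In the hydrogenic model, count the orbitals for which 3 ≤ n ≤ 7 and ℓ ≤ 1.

Count contributing orbitals for each principal shell:
n=3 → 4; n=4 → 4; n=5 → 4; n=6 → 4; n=7 → 4.
Total orbitals: 4 + 4 + 4 + 4 + 4 = 20.

20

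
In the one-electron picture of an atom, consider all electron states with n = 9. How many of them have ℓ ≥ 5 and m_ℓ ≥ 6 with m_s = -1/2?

6

The n = 9 shell has ℓ = 0 through 8; check each.
Orbitals with ℓ ≥ 5 and m_ℓ ≥ 6, by ℓ: ℓ=6 → 1; ℓ=7 → 2; ℓ=8 → 3.
Orbitals: 1 + 2 + 3 = 6. With m_s fixed to a single value there is one state per orbital, giving 6 states.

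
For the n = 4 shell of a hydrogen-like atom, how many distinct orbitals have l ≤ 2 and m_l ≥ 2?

For n = 4, l ranges over 0 … 3.
The (l, m_l) pairs meeting l ≤ 2 and m_l ≥ 2 give: l=2 → 1.
Total orbitals: 1.

1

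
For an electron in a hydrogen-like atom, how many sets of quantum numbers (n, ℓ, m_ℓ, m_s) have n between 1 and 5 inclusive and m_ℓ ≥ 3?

8

Count contributing orbitals for each principal shell:
n=4 → 1; n=5 → 3.
Orbitals: 1 + 3 = 4. Including both spin states (m_s = ±1/2) gives 2 × 4 = 8 states.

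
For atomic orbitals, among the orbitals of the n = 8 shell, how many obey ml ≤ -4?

10

The n = 8 shell has l = 0 through 7; check each.
The (l, ml) pairs meeting ml ≤ -4 give: l=4 → 1; l=5 → 2; l=6 → 3; l=7 → 4.
Total orbitals: 1 + 2 + 3 + 4 = 10.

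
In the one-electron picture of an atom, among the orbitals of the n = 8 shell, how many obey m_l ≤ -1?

With n = 8 the allowed l are 0, 1, …, 7.
Contributions: l=1 → 1; l=2 → 2; l=3 → 3; l=4 → 4; l=5 → 5; l=6 → 6; l=7 → 7.
Total orbitals: 1 + 2 + 3 + 4 + 5 + 6 + 7 = 28.

28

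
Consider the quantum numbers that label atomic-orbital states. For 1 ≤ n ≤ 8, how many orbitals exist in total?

Total orbitals = 1² + 2² + 3² + 4² + 5² + 6² + 7² + 8² = 204.

204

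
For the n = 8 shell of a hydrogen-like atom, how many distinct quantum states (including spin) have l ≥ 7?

Contributions: l=7 → 15.
Orbitals: 15. Each orbital carries two spin states, so 15 × 2 = 30 states.

30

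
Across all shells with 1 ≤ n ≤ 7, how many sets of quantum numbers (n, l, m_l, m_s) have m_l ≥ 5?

8

Per-shell orbital counts meeting the constraint:
n=6 → 1; n=7 → 3.
Orbitals: 1 + 3 = 4. Including both spin states (m_s = ±1/2) gives 2 × 4 = 8 states.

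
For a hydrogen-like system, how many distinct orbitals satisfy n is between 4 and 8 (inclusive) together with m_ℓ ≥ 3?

35

Go shell by shell, enumerating (ℓ, m_ℓ) with m_ℓ ≥ 3:
n=4 → 1; n=5 → 3; n=6 → 6; n=7 → 10; n=8 → 15.
Total orbitals: 1 + 3 + 6 + 10 + 15 = 35.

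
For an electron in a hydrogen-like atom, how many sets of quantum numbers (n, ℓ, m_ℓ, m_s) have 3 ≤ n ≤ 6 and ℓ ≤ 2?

72

Per-shell orbital counts meeting the constraint:
n=3 → 9; n=4 → 9; n=5 → 9; n=6 → 9.
Orbitals: 9 + 9 + 9 + 9 = 36. Including both spin states (m_s = ±1/2) gives 2 × 36 = 72 states.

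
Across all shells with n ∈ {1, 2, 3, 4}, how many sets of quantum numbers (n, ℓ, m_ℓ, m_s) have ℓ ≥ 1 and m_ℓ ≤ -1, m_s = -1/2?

Per-shell orbital counts meeting the constraint:
n=2 → 1; n=3 → 3; n=4 → 6.
Orbitals: 1 + 3 + 6 = 10. With m_s fixed to -1/2 there is one state per orbital, so 10 states.

10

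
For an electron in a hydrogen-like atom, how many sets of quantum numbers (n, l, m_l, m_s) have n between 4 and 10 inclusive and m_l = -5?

Go shell by shell, enumerating (l, m_l) with m_l = -5:
n=6 → 1; n=7 → 2; n=8 → 3; n=9 → 4; n=10 → 5.
Orbitals: 1 + 2 + 3 + 4 + 5 = 15. Including both spin states (m_s = ±1/2) gives 2 × 15 = 30 states.

30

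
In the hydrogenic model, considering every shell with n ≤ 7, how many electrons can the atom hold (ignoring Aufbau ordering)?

Total orbitals = 1² + 2² + 3² + 4² + 5² + 6² + 7² = 140. Doubling for spin gives 280 electrons.

280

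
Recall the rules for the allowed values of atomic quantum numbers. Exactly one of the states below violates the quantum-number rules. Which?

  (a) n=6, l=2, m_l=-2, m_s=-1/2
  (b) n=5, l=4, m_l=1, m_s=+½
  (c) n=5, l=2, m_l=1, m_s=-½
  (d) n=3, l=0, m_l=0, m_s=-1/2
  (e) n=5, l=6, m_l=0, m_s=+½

(e)

(e) has l = 6 ≥ n = 5, violating 0 ≤ l ≤ n−1.
The remaining sets (a), (b), (c), (d) satisfy all four rules.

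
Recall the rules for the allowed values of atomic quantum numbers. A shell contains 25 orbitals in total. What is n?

n² = 25 ⇒ n = 5.

n = 5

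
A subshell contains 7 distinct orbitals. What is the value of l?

l = 3 (f)

2l+1 = 7 gives l = 3.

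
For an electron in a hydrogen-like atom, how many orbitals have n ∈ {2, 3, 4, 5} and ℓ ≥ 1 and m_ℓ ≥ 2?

Count contributing orbitals for each principal shell:
n=3 → 1; n=4 → 3; n=5 → 6.
Total orbitals: 1 + 3 + 6 = 10.

10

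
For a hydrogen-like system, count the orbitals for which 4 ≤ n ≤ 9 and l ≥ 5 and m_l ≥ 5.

20

Treat each shell separately and count matching orbitals:
n=6 → 1; n=7 → 3; n=8 → 6; n=9 → 10.
Total orbitals: 1 + 3 + 6 + 10 = 20.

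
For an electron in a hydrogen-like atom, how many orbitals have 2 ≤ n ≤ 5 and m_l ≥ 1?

20

Work shell by shell — for each n, count the (l, m_l) pairs that satisfy m_l ≥ 1:
n=2 → 1; n=3 → 3; n=4 → 6; n=5 → 10.
Total orbitals: 1 + 3 + 6 + 10 = 20.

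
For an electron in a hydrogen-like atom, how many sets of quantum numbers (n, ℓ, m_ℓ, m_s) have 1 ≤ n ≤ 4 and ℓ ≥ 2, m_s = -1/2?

Count contributing orbitals for each principal shell:
n=3 → 5; n=4 → 12.
Orbitals: 5 + 12 = 17. With m_s fixed to -1/2 there is one state per orbital, so 17 states.

17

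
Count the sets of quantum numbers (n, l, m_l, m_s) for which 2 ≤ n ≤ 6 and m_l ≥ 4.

For each n in the range, tally the orbitals obeying m_l ≥ 4:
n=5 → 1; n=6 → 3.
Orbitals: 1 + 3 = 4. Including both spin states (m_s = ±1/2) gives 2 × 4 = 8 states.

8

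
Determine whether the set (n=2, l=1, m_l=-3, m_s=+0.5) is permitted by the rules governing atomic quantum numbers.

Not allowed

The magnetic quantum number must satisfy −l ≤ m_l ≤ l. With l = 1, m_l can only be -1, 0, 1, so m_l = -3 is forbidden.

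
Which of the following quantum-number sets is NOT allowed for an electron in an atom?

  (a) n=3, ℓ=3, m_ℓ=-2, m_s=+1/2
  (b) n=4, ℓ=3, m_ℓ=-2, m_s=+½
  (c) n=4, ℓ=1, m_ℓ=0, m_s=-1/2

(a) has ℓ = 3 ≥ n = 3, violating 0 ≤ ℓ ≤ n−1.
The remaining sets (b), (c) satisfy all four rules.

(a)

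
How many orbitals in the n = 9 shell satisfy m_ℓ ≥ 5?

10

With n = 9 the allowed ℓ are 0, 1, …, 8.
The (ℓ, m_ℓ) pairs meeting m_ℓ ≥ 5 give: ℓ=5 → 1; ℓ=6 → 2; ℓ=7 → 3; ℓ=8 → 4.
Total orbitals: 1 + 2 + 3 + 4 = 10.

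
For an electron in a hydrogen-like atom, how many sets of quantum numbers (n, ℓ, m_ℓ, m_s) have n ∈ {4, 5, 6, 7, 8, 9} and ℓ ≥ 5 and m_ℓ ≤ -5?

For each n in the range, tally the orbitals obeying ℓ ≥ 5 and m_ℓ ≤ -5:
n=6 → 1; n=7 → 3; n=8 → 6; n=9 → 10.
Orbitals: 1 + 3 + 6 + 10 = 20. Including both spin states (m_s = ±1/2) gives 2 × 20 = 40 states.

40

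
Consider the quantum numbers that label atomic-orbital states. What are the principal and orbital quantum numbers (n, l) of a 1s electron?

The leading integer gives n = 1; the letter 's' means l = 0.

n = 1, l = 0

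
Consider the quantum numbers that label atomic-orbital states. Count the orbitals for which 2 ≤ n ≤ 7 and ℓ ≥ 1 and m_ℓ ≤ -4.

Count contributing orbitals for each principal shell:
n=5 → 1; n=6 → 3; n=7 → 6.
Total orbitals: 1 + 3 + 6 = 10.

10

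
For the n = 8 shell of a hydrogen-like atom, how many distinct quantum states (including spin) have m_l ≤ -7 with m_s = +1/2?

1

Contributions: l=7 → 1.
Orbitals: 1. With m_s fixed to a single value there is one state per orbital, giving 1 state.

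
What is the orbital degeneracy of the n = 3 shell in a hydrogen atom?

The n = 3 shell contains n² = 3² = 9 orbitals.

9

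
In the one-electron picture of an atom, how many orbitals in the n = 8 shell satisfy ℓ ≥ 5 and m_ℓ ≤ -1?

Go through ℓ = 0, …, 7 (the values permitted for n = 8).
Contributions: ℓ=5 → 5; ℓ=6 → 6; ℓ=7 → 7.
Total orbitals: 5 + 6 + 7 = 18.

18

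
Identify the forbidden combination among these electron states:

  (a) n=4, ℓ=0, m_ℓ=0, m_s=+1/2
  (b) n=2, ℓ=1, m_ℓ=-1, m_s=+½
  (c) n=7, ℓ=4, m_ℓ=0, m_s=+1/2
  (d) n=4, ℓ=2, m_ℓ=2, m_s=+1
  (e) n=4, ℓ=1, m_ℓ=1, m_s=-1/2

(d) has m_s = +1, but an electron's spin must be ±1/2.
The remaining sets (a), (b), (c), (e) satisfy all four rules.

(d)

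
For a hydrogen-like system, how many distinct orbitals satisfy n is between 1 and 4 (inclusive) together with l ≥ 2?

17

Treat each shell separately and count matching orbitals:
n=3 → 5; n=4 → 12.
Total orbitals: 5 + 12 = 17.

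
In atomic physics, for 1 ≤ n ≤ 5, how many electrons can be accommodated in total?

Total orbitals = 1² + 2² + 3² + 4² + 5² = 55. Doubling for spin gives 110 electrons.

110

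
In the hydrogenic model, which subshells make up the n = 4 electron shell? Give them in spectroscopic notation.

4s, 4p, 4d, 4f

For n = 4, l runs from 0 to 3. In spectroscopic notation l = 0,1,2,… ↔ s,p,d,f,g,h,i, so the subshells are 4s, 4p, 4d, 4f.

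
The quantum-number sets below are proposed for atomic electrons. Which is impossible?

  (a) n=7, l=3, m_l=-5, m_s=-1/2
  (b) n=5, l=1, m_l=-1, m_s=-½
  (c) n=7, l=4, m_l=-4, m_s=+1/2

(a) has |m_l| = 5 > l = 3, violating −l ≤ m_l ≤ l.
The remaining sets (b), (c) satisfy all four rules.

(a)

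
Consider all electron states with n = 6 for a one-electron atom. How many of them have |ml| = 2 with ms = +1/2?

8

For n = 6, l ranges over 0 … 5.
Orbitals with |ml| = 2, by l: l=2 → 2; l=3 → 2; l=4 → 2; l=5 → 2.
Orbitals: 2 + 2 + 2 + 2 = 8. With ms fixed to a single value there is one state per orbital, giving 8 states.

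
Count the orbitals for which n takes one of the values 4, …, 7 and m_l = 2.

Treat each shell separately and count matching orbitals:
n=4 → 2; n=5 → 3; n=6 → 4; n=7 → 5.
Total orbitals: 2 + 3 + 4 + 5 = 14.

14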